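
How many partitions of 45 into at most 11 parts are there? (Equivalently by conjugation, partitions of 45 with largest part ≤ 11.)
p(45, parts ≤ 11) = 41373

Use the recurrence p(n, m) = p(n, m−1) + p(n−m, m): either the largest part is < m (count p(n, m−1)) or the largest part is exactly m (remove one copy of m, count p(n−m, m)). With p(0, ·) = 1 this gives p(45, parts ≤ 11) = 41373. (By conjugating Young diagrams, this also counts partitions of 45 into at most 11 parts.)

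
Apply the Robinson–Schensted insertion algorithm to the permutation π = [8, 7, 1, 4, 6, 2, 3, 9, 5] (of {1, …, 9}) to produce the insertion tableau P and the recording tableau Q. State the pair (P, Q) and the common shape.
P = [1, 2, 3, 5] / [4, 6, 9] / [7] / [8];  Q = [1, 4, 5, 8] / [2, 7, 9] / [3] / [6];  common shape = (4, 3, 1, 1)

Row-insert the values π_1, π_2, … into P one at a time, bumping the leftmost entry strictly greater than the inserted value down to the next row. The recording tableau Q records, in position (i, j), the step at which that cell was added to P.
  Insert 8 (step 1): P = [8];  Q = [1]
  Insert 7 (step 2): P = [7] / [8];  Q = [1] / [2]
  Insert 1 (step 3): P = [1] / [7] / [8];  Q = [1] / [2] / [3]
  Insert 4 (step 4): P = [1, 4] / [7] / [8];  Q = [1, 4] / [2] / [3]
  Insert 6 (step 5): P = [1, 4, 6] / [7] / [8];  Q = [1, 4, 5] / [2] / [3]
  Insert 2 (step 6): P = [1, 2, 6] / [4] / [7] / [8];  Q = [1, 4, 5] / [2] / [3] / [6]
  Insert 3 (step 7): P = [1, 2, 3] / [4, 6] / [7] / [8];  Q = [1, 4, 5] / [2, 7] / [3] / [6]
  Insert 9 (step 8): P = [1, 2, 3, 9] / [4, 6] / [7] / [8];  Q = [1, 4, 5, 8] / [2, 7] / [3] / [6]
  Insert 5 (step 9): P = [1, 2, 3, 5] / [4, 6, 9] / [7] / [8];  Q = [1, 4, 5, 8] / [2, 7, 9] / [3] / [6]
Final shape: (4, 3, 1, 1).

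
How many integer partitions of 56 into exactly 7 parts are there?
p(56, 7 parts) = 16475

Partitions of n into exactly k parts are in bijection with partitions of n − k into at most k parts (subtract 1 from each part). So p(56, exactly 7) = p(49, parts ≤ 7). Computing via the recurrence p(m, j) = p(m, j−1) + p(m−j, j) gives 16475.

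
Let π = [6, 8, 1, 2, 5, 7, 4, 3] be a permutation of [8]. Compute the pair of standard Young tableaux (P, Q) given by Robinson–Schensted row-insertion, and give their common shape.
P = [1, 2, 3, 7] / [4, 8] / [5] / [6];  Q = [1, 2, 5, 6] / [3, 4] / [7] / [8];  common shape = (4, 2, 1, 1)

Row-insert the values π_1, π_2, … into P one at a time, bumping the leftmost entry strictly greater than the inserted value down to the next row. The recording tableau Q records, in position (i, j), the step at which that cell was added to P.
  Insert 6 (step 1): P = [6];  Q = [1]
  Insert 8 (step 2): P = [6, 8];  Q = [1, 2]
  Insert 1 (step 3): P = [1, 8] / [6];  Q = [1, 2] / [3]
  Insert 2 (step 4): P = [1, 2] / [6, 8];  Q = [1, 2] / [3, 4]
  Insert 5 (step 5): P = [1, 2, 5] / [6, 8];  Q = [1, 2, 5] / [3, 4]
  Insert 7 (step 6): P = [1, 2, 5, 7] / [6, 8];  Q = [1, 2, 5, 6] / [3, 4]
  Insert 4 (step 7): P = [1, 2, 4, 7] / [5, 8] / [6];  Q = [1, 2, 5, 6] / [3, 4] / [7]
  Insert 3 (step 8): P = [1, 2, 3, 7] / [4, 8] / [5] / [6];  Q = [1, 2, 5, 6] / [3, 4] / [7] / [8]
Final shape: (4, 2, 1, 1).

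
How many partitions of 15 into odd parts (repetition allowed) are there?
p_odd(15) = 27

Partitions of 15 using only odd parts 1, 3, 5, …: 15, 13+1+1, 11+3+1, 11+1+1+1+1, 9+5+1, 9+3+3, 9+3+1+1+1, 9+1+1+1+1+1+1, 7+7+1, 7+5+3, 7+5+1+1+1, 7+3+3+1+1, 7+3+1+1+1+1+1, 7+1+1+1+1+1+1+1+1, 5+5+5, 5+5+3+1+1, 5+5+1+1+1+1+1, 5+3+3+3+1, 5+3+3+1+1+1+1, 5+3+1+1+1+1+1+1+1, 5+1+1+1+1+1+1+1+1+1+1, 3+3+3+3+3, 3+3+3+3+1+1+1, 3+3+3+1+1+1+1+1+1, 3+3+1+1+1+1+1+1+1+1+1, 3+1+1+1+1+1+1+1+1+1+1+1+1, 1+1+1+1+1+1+1+1+1+1+1+1+1+1+1. There are 27. (Euler: this equals q(15), the number of distinct-part partitions.)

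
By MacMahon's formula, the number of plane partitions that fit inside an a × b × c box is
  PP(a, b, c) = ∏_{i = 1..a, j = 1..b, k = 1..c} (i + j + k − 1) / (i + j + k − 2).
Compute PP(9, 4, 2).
PP(9, 4, 2) = 143143

Evaluate the triple product over i = 1..9, j = 1..4, k = 1..2. The factors are (2/1) · (3/2) · (3/2) · (4/3) · (4/3) · (5/4) · (5/4) · (6/5) · … (72 factors total). The numerators and denominators telescope so the product is an integer; carrying out the multiplication exactly gives PP(9, 4, 2) = 143143.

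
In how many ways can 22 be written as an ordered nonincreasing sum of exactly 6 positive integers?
p(22, 6 parts) = 136

Partitions of n into exactly k parts are in bijection with partitions of n − k into at most k parts (subtract 1 from each part). So p(22, exactly 6) = p(16, parts ≤ 6). Computing via the recurrence p(m, j) = p(m, j−1) + p(m−j, j) gives 136.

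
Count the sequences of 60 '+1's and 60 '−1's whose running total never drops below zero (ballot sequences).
C_60 = 1583850964596120042686772779038896

These ballot sequences are counted by the Catalan number C_n = (1/(n + 1)) · C(2n, n). For n = 60: C_60 = (1/61) · C(120, 60) = 96614908840363322603893139521372656/61 = 1583850964596120042686772779038896.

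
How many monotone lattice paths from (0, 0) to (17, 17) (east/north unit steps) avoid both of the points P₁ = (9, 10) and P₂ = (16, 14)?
Number of paths = 1279402050

Inclusion–exclusion. Total paths: C(34, 17) = 2333606220. Through P₁: C(19, 9)·C(15, 8) = 594452430. Through P₂: C(30, 16)·C(4, 1) = 581690700. Since P₁ is strictly southwest of P₂, a monotone path through both must visit P₁ then P₂; paths through both = C(19, 9)·C(11, 7)·C(4, 1) = 121938960. Avoid both = 2333606220 − 594452430 − 581690700 + 121938960 = 1279402050.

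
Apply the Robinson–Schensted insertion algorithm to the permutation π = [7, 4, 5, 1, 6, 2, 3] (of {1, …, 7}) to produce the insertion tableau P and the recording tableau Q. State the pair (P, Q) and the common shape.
P = [1, 2, 3] / [4, 5, 6] / [7];  Q = [1, 3, 5] / [2, 6, 7] / [4];  common shape = (3, 3, 1)

Row-insert the values π_1, π_2, … into P one at a time, bumping the leftmost entry strictly greater than the inserted value down to the next row. The recording tableau Q records, in position (i, j), the step at which that cell was added to P.
  Insert 7 (step 1): P = [7];  Q = [1]
  Insert 4 (step 2): P = [4] / [7];  Q = [1] / [2]
  Insert 5 (step 3): P = [4, 5] / [7];  Q = [1, 3] / [2]
  Insert 1 (step 4): P = [1, 5] / [4] / [7];  Q = [1, 3] / [2] / [4]
  Insert 6 (step 5): P = [1, 5, 6] / [4] / [7];  Q = [1, 3, 5] / [2] / [4]
  Insert 2 (step 6): P = [1, 2, 6] / [4, 5] / [7];  Q = [1, 3, 5] / [2, 6] / [4]
  Insert 3 (step 7): P = [1, 2, 3] / [4, 5, 6] / [7];  Q = [1, 3, 5] / [2, 6, 7] / [4]
Final shape: (3, 3, 1).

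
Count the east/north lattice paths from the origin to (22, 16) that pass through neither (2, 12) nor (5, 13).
Number of paths = 22229654904

Inclusion–exclusion. Total paths: C(38, 22) = 22239974430. Through P₁: C(14, 2)·C(24, 20) = 966966. Through P₂: C(18, 5)·C(20, 17) = 9767520. Since P₁ is strictly southwest of P₂, a monotone path through both must visit P₁ then P₂; paths through both = C(14, 2)·C(4, 3)·C(20, 17) = 414960. Avoid both = 22239974430 − 966966 − 9767520 + 414960 = 22229654904.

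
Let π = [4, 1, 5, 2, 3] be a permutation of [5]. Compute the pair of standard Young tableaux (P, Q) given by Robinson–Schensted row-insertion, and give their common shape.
P = [1, 2, 3] / [4, 5];  Q = [1, 3, 5] / [2, 4];  common shape = (3, 2)

Row-insert the values π_1, π_2, … into P one at a time, bumping the leftmost entry strictly greater than the inserted value down to the next row. The recording tableau Q records, in position (i, j), the step at which that cell was added to P.
  Insert 4 (step 1): P = [4];  Q = [1]
  Insert 1 (step 2): P = [1] / [4];  Q = [1] / [2]
  Insert 5 (step 3): P = [1, 5] / [4];  Q = [1, 3] / [2]
  Insert 2 (step 4): P = [1, 2] / [4, 5];  Q = [1, 3] / [2, 4]
  Insert 3 (step 5): P = [1, 2, 3] / [4, 5];  Q = [1, 3, 5] / [2, 4]
Final shape: (3, 2).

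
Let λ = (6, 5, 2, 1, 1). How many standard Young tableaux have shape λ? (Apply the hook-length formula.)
# SYT of shape (6, 5, 2, 1, 1) = 162162

Hook-length formula: f^λ = n! / Π hook(c), product over all cells c of the Young diagram. For λ = (6, 5, 2, 1, 1), n = 15 boxes. Hook lengths by row (left-to-right, top-to-bottom): [10, 7, 5, 4, 3, 1]; [8, 5, 3, 2, 1]; [4, 1]; [2]; [1]. Product of hooks = 8064000. So f^λ = 15! / 8064000 = 1307674368000 / 8064000 = 162162.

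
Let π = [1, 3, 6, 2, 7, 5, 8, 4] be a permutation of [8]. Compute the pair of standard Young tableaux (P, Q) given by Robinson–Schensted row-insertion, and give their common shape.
P = [1, 2, 4, 7, 8] / [3, 5] / [6];  Q = [1, 2, 3, 5, 7] / [4, 6] / [8];  common shape = (5, 2, 1)

Row-insert the values π_1, π_2, … into P one at a time, bumping the leftmost entry strictly greater than the inserted value down to the next row. The recording tableau Q records, in position (i, j), the step at which that cell was added to P.
  Insert 1 (step 1): P = [1];  Q = [1]
  Insert 3 (step 2): P = [1, 3];  Q = [1, 2]
  Insert 6 (step 3): P = [1, 3, 6];  Q = [1, 2, 3]
  Insert 2 (step 4): P = [1, 2, 6] / [3];  Q = [1, 2, 3] / [4]
  Insert 7 (step 5): P = [1, 2, 6, 7] / [3];  Q = [1, 2, 3, 5] / [4]
  Insert 5 (step 6): P = [1, 2, 5, 7] / [3, 6];  Q = [1, 2, 3, 5] / [4, 6]
  Insert 8 (step 7): P = [1, 2, 5, 7, 8] / [3, 6];  Q = [1, 2, 3, 5, 7] / [4, 6]
  Insert 4 (step 8): P = [1, 2, 4, 7, 8] / [3, 5] / [6];  Q = [1, 2, 3, 5, 7] / [4, 6] / [8]
Final shape: (5, 2, 1).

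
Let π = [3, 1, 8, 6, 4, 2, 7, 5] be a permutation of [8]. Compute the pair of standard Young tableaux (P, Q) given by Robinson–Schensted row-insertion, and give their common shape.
P = [1, 2, 5] / [3, 4, 7] / [6] / [8];  Q = [1, 3, 7] / [2, 4, 8] / [5] / [6];  common shape = (3, 3, 1, 1)

Row-insert the values π_1, π_2, … into P one at a time, bumping the leftmost entry strictly greater than the inserted value down to the next row. The recording tableau Q records, in position (i, j), the step at which that cell was added to P.
  Insert 3 (step 1): P = [3];  Q = [1]
  Insert 1 (step 2): P = [1] / [3];  Q = [1] / [2]
  Insert 8 (step 3): P = [1, 8] / [3];  Q = [1, 3] / [2]
  Insert 6 (step 4): P = [1, 6] / [3, 8];  Q = [1, 3] / [2, 4]
  Insert 4 (step 5): P = [1, 4] / [3, 6] / [8];  Q = [1, 3] / [2, 4] / [5]
  Insert 2 (step 6): P = [1, 2] / [3, 4] / [6] / [8];  Q = [1, 3] / [2, 4] / [5] / [6]
  Insert 7 (step 7): P = [1, 2, 7] / [3, 4] / [6] / [8];  Q = [1, 3, 7] / [2, 4] / [5] / [6]
  Insert 5 (step 8): P = [1, 2, 5] / [3, 4, 7] / [6] / [8];  Q = [1, 3, 7] / [2, 4, 8] / [5] / [6]
Final shape: (3, 3, 1, 1).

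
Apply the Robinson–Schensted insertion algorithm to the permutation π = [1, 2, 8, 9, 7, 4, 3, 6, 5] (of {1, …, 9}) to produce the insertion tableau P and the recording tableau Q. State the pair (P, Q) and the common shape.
P = [1, 2, 3, 5] / [4, 6] / [7, 9] / [8];  Q = [1, 2, 3, 4] / [5, 8] / [6, 9] / [7];  common shape = (4, 2, 2, 1)

Row-insert the values π_1, π_2, … into P one at a time, bumping the leftmost entry strictly greater than the inserted value down to the next row. The recording tableau Q records, in position (i, j), the step at which that cell was added to P.
  Insert 1 (step 1): P = [1];  Q = [1]
  Insert 2 (step 2): P = [1, 2];  Q = [1, 2]
  Insert 8 (step 3): P = [1, 2, 8];  Q = [1, 2, 3]
  Insert 9 (step 4): P = [1, 2, 8, 9];  Q = [1, 2, 3, 4]
  Insert 7 (step 5): P = [1, 2, 7, 9] / [8];  Q = [1, 2, 3, 4] / [5]
  Insert 4 (step 6): P = [1, 2, 4, 9] / [7] / [8];  Q = [1, 2, 3, 4] / [5] / [6]
  Insert 3 (step 7): P = [1, 2, 3, 9] / [4] / [7] / [8];  Q = [1, 2, 3, 4] / [5] / [6] / [7]
  Insert 6 (step 8): P = [1, 2, 3, 6] / [4, 9] / [7] / [8];  Q = [1, 2, 3, 4] / [5, 8] / [6] / [7]
  Insert 5 (step 9): P = [1, 2, 3, 5] / [4, 6] / [7, 9] / [8];  Q = [1, 2, 3, 4] / [5, 8] / [6, 9] / [7]
Final shape: (4, 2, 2, 1).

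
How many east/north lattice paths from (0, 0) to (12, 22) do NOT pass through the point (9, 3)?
Number of paths = 548015240

Total paths from (0, 0) to (12, 22): C(34, 12) = 548354040. Paths through (9, 3): (paths (0, 0) → (9, 3)) × (paths (9, 3) → (12, 22)) = C(12, 9) · C(22, 3) = 220 · 1540 = 338800. Avoidance count = 548354040 − 338800 = 548015240.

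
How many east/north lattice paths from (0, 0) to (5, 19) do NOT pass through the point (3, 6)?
Number of paths = 33684

Total paths from (0, 0) to (5, 19): C(24, 5) = 42504. Paths through (3, 6): (paths (0, 0) → (3, 6)) × (paths (3, 6) → (5, 19)) = C(9, 3) · C(15, 2) = 84 · 105 = 8820. Avoidance count = 42504 − 8820 = 33684.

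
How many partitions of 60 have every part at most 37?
p(60, parts ≤ 37) = 961959

Use the recurrence p(n, m) = p(n, m−1) + p(n−m, m): either the largest part is < m (count p(n, m−1)) or the largest part is exactly m (remove one copy of m, count p(n−m, m)). With p(0, ·) = 1 this gives p(60, parts ≤ 37) = 961959. (By conjugating Young diagrams, this also counts partitions of 60 into at most 37 parts.)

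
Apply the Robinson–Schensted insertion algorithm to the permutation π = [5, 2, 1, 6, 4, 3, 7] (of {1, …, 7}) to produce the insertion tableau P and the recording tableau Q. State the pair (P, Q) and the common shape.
P = [1, 3, 7] / [2, 4] / [5, 6];  Q = [1, 4, 7] / [2, 5] / [3, 6];  common shape = (3, 2, 2)

Row-insert the values π_1, π_2, … into P one at a time, bumping the leftmost entry strictly greater than the inserted value down to the next row. The recording tableau Q records, in position (i, j), the step at which that cell was added to P.
  Insert 5 (step 1): P = [5];  Q = [1]
  Insert 2 (step 2): P = [2] / [5];  Q = [1] / [2]
  Insert 1 (step 3): P = [1] / [2] / [5];  Q = [1] / [2] / [3]
  Insert 6 (step 4): P = [1, 6] / [2] / [5];  Q = [1, 4] / [2] / [3]
  Insert 4 (step 5): P = [1, 4] / [2, 6] / [5];  Q = [1, 4] / [2, 5] / [3]
  Insert 3 (step 6): P = [1, 3] / [2, 4] / [5, 6];  Q = [1, 4] / [2, 5] / [3, 6]
  Insert 7 (step 7): P = [1, 3, 7] / [2, 4] / [5, 6];  Q = [1, 4, 7] / [2, 5] / [3, 6]
Final shape: (3, 2, 2).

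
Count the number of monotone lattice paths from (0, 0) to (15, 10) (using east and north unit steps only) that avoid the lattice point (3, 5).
Number of paths = 2922232

Total paths from (0, 0) to (15, 10): C(25, 15) = 3268760. Paths through (3, 5): (paths (0, 0) → (3, 5)) × (paths (3, 5) → (15, 10)) = C(8, 3) · C(17, 12) = 56 · 6188 = 346528. Avoidance count = 3268760 − 346528 = 2922232.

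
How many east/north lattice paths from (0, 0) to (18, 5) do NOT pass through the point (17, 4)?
Number of paths = 21679

Total paths from (0, 0) to (18, 5): C(23, 18) = 33649. Paths through (17, 4): (paths (0, 0) → (17, 4)) × (paths (17, 4) → (18, 5)) = C(21, 17) · C(2, 1) = 5985 · 2 = 11970. Avoidance count = 33649 − 11970 = 21679.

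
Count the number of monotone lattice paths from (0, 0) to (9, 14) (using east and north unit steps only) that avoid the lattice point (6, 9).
Number of paths = 536910

Total paths from (0, 0) to (9, 14): C(23, 9) = 817190. Paths through (6, 9): (paths (0, 0) → (6, 9)) × (paths (6, 9) → (9, 14)) = C(15, 6) · C(8, 3) = 5005 · 56 = 280280. Avoidance count = 817190 − 280280 = 536910.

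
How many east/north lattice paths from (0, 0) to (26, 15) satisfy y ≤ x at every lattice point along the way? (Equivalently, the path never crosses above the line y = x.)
Number of paths = 28192122176

By the reflection principle (André's argument), the number of monotone paths to (26, 15) with n ≤ m that never go above y = x is C(41, 26) − C(41, 27) = 63432274896 − 35240152720 = 28192122176.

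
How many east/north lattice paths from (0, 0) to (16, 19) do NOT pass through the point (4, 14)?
Number of paths = 4040993670

Total paths from (0, 0) to (16, 19): C(35, 16) = 4059928950. Paths through (4, 14): (paths (0, 0) → (4, 14)) × (paths (4, 14) → (16, 19)) = C(18, 4) · C(17, 12) = 3060 · 6188 = 18935280. Avoidance count = 4059928950 − 18935280 = 4040993670.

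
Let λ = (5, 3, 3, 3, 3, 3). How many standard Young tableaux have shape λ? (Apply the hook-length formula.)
# SYT of shape (5, 3, 3, 3, 3, 3) = 7759752

Hook-length formula: f^λ = n! / Π hook(c), product over all cells c of the Young diagram. For λ = (5, 3, 3, 3, 3, 3), n = 20 boxes. Hook lengths by row (left-to-right, top-to-bottom): [10, 9, 8, 2, 1]; [7, 6, 5]; [6, 5, 4]; [5, 4, 3]; [4, 3, 2]; [3, 2, 1]. Product of hooks = 313528320000. So f^λ = 20! / 313528320000 = 2432902008176640000 / 313528320000 = 7759752.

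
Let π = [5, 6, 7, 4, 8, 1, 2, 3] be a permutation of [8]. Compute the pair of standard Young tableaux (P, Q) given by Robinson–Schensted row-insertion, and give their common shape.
P = [1, 2, 3, 8] / [4, 6, 7] / [5];  Q = [1, 2, 3, 5] / [4, 7, 8] / [6];  common shape = (4, 3, 1)

Row-insert the values π_1, π_2, … into P one at a time, bumping the leftmost entry strictly greater than the inserted value down to the next row. The recording tableau Q records, in position (i, j), the step at which that cell was added to P.
  Insert 5 (step 1): P = [5];  Q = [1]
  Insert 6 (step 2): P = [5, 6];  Q = [1, 2]
  Insert 7 (step 3): P = [5, 6, 7];  Q = [1, 2, 3]
  Insert 4 (step 4): P = [4, 6, 7] / [5];  Q = [1, 2, 3] / [4]
  Insert 8 (step 5): P = [4, 6, 7, 8] / [5];  Q = [1, 2, 3, 5] / [4]
  Insert 1 (step 6): P = [1, 6, 7, 8] / [4] / [5];  Q = [1, 2, 3, 5] / [4] / [6]
  Insert 2 (step 7): P = [1, 2, 7, 8] / [4, 6] / [5];  Q = [1, 2, 3, 5] / [4, 7] / [6]
  Insert 3 (step 8): P = [1, 2, 3, 8] / [4, 6, 7] / [5];  Q = [1, 2, 3, 5] / [4, 7, 8] / [6]
Final shape: (4, 3, 1).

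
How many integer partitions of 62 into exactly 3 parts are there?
p(62, 3 parts) = 320

Partitions of n into exactly k parts are in bijection with partitions of n − k into at most k parts (subtract 1 from each part). So p(62, exactly 3) = p(59, parts ≤ 3). Computing via the recurrence p(m, j) = p(m, j−1) + p(m−j, j) gives 320.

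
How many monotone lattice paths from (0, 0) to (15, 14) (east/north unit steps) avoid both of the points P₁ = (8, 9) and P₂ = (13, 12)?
Number of paths = 35271600

Inclusion–exclusion. Total paths: C(29, 15) = 77558760. Through P₁: C(17, 8)·C(12, 7) = 19253520. Through P₂: C(25, 13)·C(4, 2) = 31201800. Since P₁ is strictly southwest of P₂, a monotone path through both must visit P₁ then P₂; paths through both = C(17, 8)·C(8, 5)·C(4, 2) = 8168160. Avoid both = 77558760 − 19253520 − 31201800 + 8168160 = 35271600.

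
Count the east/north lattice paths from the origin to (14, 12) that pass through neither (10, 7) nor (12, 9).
Number of paths = 5434832

Inclusion–exclusion. Total paths: C(26, 14) = 9657700. Through P₁: C(17, 10)·C(9, 4) = 2450448. Through P₂: C(21, 12)·C(5, 2) = 2939300. Since P₁ is strictly southwest of P₂, a monotone path through both must visit P₁ then P₂; paths through both = C(17, 10)·C(4, 2)·C(5, 2) = 1166880. Avoid both = 9657700 − 2450448 − 2939300 + 1166880 = 5434832.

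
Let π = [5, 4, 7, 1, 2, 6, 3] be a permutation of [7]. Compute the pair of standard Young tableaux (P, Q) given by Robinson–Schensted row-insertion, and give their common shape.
P = [1, 2, 3] / [4, 6] / [5, 7];  Q = [1, 3, 6] / [2, 5] / [4, 7];  common shape = (3, 2, 2)

Row-insert the values π_1, π_2, … into P one at a time, bumping the leftmost entry strictly greater than the inserted value down to the next row. The recording tableau Q records, in position (i, j), the step at which that cell was added to P.
  Insert 5 (step 1): P = [5];  Q = [1]
  Insert 4 (step 2): P = [4] / [5];  Q = [1] / [2]
  Insert 7 (step 3): P = [4, 7] / [5];  Q = [1, 3] / [2]
  Insert 1 (step 4): P = [1, 7] / [4] / [5];  Q = [1, 3] / [2] / [4]
  Insert 2 (step 5): P = [1, 2] / [4, 7] / [5];  Q = [1, 3] / [2, 5] / [4]
  Insert 6 (step 6): P = [1, 2, 6] / [4, 7] / [5];  Q = [1, 3, 6] / [2, 5] / [4]
  Insert 3 (step 7): P = [1, 2, 3] / [4, 6] / [5, 7];  Q = [1, 3, 6] / [2, 5] / [4, 7]
Final shape: (3, 2, 2).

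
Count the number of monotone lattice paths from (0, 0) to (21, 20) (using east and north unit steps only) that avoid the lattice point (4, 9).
Number of paths = 253774898520

Total paths from (0, 0) to (21, 20): C(41, 21) = 269128937220. Paths through (4, 9): (paths (0, 0) → (4, 9)) × (paths (4, 9) → (21, 20)) = C(13, 4) · C(28, 17) = 715 · 21474180 = 15354038700. Avoidance count = 269128937220 − 15354038700 = 253774898520.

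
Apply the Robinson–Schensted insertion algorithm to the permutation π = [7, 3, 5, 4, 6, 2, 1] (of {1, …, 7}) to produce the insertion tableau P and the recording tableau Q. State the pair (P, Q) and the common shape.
P = [1, 4, 6] / [2] / [3] / [5] / [7];  Q = [1, 3, 5] / [2] / [4] / [6] / [7];  common shape = (3, 1, 1, 1, 1)

Row-insert the values π_1, π_2, … into P one at a time, bumping the leftmost entry strictly greater than the inserted value down to the next row. The recording tableau Q records, in position (i, j), the step at which that cell was added to P.
  Insert 7 (step 1): P = [7];  Q = [1]
  Insert 3 (step 2): P = [3] / [7];  Q = [1] / [2]
  Insert 5 (step 3): P = [3, 5] / [7];  Q = [1, 3] / [2]
  Insert 4 (step 4): P = [3, 4] / [5] / [7];  Q = [1, 3] / [2] / [4]
  Insert 6 (step 5): P = [3, 4, 6] / [5] / [7];  Q = [1, 3, 5] / [2] / [4]
  Insert 2 (step 6): P = [2, 4, 6] / [3] / [5] / [7];  Q = [1, 3, 5] / [2] / [4] / [6]
  Insert 1 (step 7): P = [1, 4, 6] / [2] / [3] / [5] / [7];  Q = [1, 3, 5] / [2] / [4] / [6] / [7]
Final shape: (3, 1, 1, 1, 1).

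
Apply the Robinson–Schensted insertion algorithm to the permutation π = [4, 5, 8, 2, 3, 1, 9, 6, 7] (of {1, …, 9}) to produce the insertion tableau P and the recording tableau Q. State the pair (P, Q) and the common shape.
P = [1, 3, 6, 7] / [2, 5, 8, 9] / [4];  Q = [1, 2, 3, 7] / [4, 5, 8, 9] / [6];  common shape = (4, 4, 1)

Row-insert the values π_1, π_2, … into P one at a time, bumping the leftmost entry strictly greater than the inserted value down to the next row. The recording tableau Q records, in position (i, j), the step at which that cell was added to P.
  Insert 4 (step 1): P = [4];  Q = [1]
  Insert 5 (step 2): P = [4, 5];  Q = [1, 2]
  Insert 8 (step 3): P = [4, 5, 8];  Q = [1, 2, 3]
  Insert 2 (step 4): P = [2, 5, 8] / [4];  Q = [1, 2, 3] / [4]
  Insert 3 (step 5): P = [2, 3, 8] / [4, 5];  Q = [1, 2, 3] / [4, 5]
  Insert 1 (step 6): P = [1, 3, 8] / [2, 5] / [4];  Q = [1, 2, 3] / [4, 5] / [6]
  Insert 9 (step 7): P = [1, 3, 8, 9] / [2, 5] / [4];  Q = [1, 2, 3, 7] / [4, 5] / [6]
  Insert 6 (step 8): P = [1, 3, 6, 9] / [2, 5, 8] / [4];  Q = [1, 2, 3, 7] / [4, 5, 8] / [6]
  Insert 7 (step 9): P = [1, 3, 6, 7] / [2, 5, 8, 9] / [4];  Q = [1, 2, 3, 7] / [4, 5, 8, 9] / [6]
Final shape: (4, 4, 1).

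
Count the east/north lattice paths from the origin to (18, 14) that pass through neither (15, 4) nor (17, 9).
Number of paths = 452068140

Inclusion–exclusion. Total paths: C(32, 18) = 471435600. Through P₁: C(19, 15)·C(13, 3) = 1108536. Through P₂: C(26, 17)·C(6, 1) = 18747300. Since P₁ is strictly southwest of P₂, a monotone path through both must visit P₁ then P₂; paths through both = C(19, 15)·C(7, 2)·C(6, 1) = 488376. Avoid both = 471435600 − 1108536 − 18747300 + 488376 = 452068140.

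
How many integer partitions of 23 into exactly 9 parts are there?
p(23, 9 parts) = 123

Partitions of n into exactly k parts are in bijection with partitions of n − k into at most k parts (subtract 1 from each part). So p(23, exactly 9) = p(14, parts ≤ 9). Computing via the recurrence p(m, j) = p(m, j−1) + p(m−j, j) gives 123.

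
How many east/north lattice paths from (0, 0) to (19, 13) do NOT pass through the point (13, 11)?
Number of paths = 277481568

Total paths from (0, 0) to (19, 13): C(32, 19) = 347373600. Paths through (13, 11): (paths (0, 0) → (13, 11)) × (paths (13, 11) → (19, 13)) = C(24, 13) · C(8, 6) = 2496144 · 28 = 69892032. Avoidance count = 347373600 − 69892032 = 277481568.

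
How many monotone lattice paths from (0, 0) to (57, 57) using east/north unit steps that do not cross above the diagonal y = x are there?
C_57 = 26700952856774851904245220912664

These NE paths below the diagonal are counted by the Catalan number C_n = (1/(n + 1)) · C(2n, n). For n = 57: C_57 = (1/58) · C(114, 57) = 1548655265692941410446222812934512/58 = 26700952856774851904245220912664.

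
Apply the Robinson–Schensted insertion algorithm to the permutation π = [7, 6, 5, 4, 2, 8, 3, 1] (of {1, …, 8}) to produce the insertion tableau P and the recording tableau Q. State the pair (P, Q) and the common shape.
P = [1, 3] / [2, 8] / [4] / [5] / [6] / [7];  Q = [1, 6] / [2, 7] / [3] / [4] / [5] / [8];  common shape = (2, 2, 1, 1, 1, 1)

Row-insert the values π_1, π_2, … into P one at a time, bumping the leftmost entry strictly greater than the inserted value down to the next row. The recording tableau Q records, in position (i, j), the step at which that cell was added to P.
  Insert 7 (step 1): P = [7];  Q = [1]
  Insert 6 (step 2): P = [6] / [7];  Q = [1] / [2]
  Insert 5 (step 3): P = [5] / [6] / [7];  Q = [1] / [2] / [3]
  Insert 4 (step 4): P = [4] / [5] / [6] / [7];  Q = [1] / [2] / [3] / [4]
  Insert 2 (step 5): P = [2] / [4] / [5] / [6] / [7];  Q = [1] / [2] / [3] / [4] / [5]
  Insert 8 (step 6): P = [2, 8] / [4] / [5] / [6] / [7];  Q = [1, 6] / [2] / [3] / [4] / [5]
  Insert 3 (step 7): P = [2, 3] / [4, 8] / [5] / [6] / [7];  Q = [1, 6] / [2, 7] / [3] / [4] / [5]
  Insert 1 (step 8): P = [1, 3] / [2, 8] / [4] / [5] / [6] / [7];  Q = [1, 6] / [2, 7] / [3] / [4] / [5] / [8]
Final shape: (2, 2, 1, 1, 1, 1).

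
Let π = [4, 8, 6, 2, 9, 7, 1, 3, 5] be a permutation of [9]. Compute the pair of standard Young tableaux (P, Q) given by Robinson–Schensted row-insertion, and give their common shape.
P = [1, 3, 5] / [2, 6, 7] / [4, 9] / [8];  Q = [1, 2, 5] / [3, 6, 9] / [4, 8] / [7];  common shape = (3, 3, 2, 1)

Row-insert the values π_1, π_2, … into P one at a time, bumping the leftmost entry strictly greater than the inserted value down to the next row. The recording tableau Q records, in position (i, j), the step at which that cell was added to P.
  Insert 4 (step 1): P = [4];  Q = [1]
  Insert 8 (step 2): P = [4, 8];  Q = [1, 2]
  Insert 6 (step 3): P = [4, 6] / [8];  Q = [1, 2] / [3]
  Insert 2 (step 4): P = [2, 6] / [4] / [8];  Q = [1, 2] / [3] / [4]
  Insert 9 (step 5): P = [2, 6, 9] / [4] / [8];  Q = [1, 2, 5] / [3] / [4]
  Insert 7 (step 6): P = [2, 6, 7] / [4, 9] / [8];  Q = [1, 2, 5] / [3, 6] / [4]
  Insert 1 (step 7): P = [1, 6, 7] / [2, 9] / [4] / [8];  Q = [1, 2, 5] / [3, 6] / [4] / [7]
  Insert 3 (step 8): P = [1, 3, 7] / [2, 6] / [4, 9] / [8];  Q = [1, 2, 5] / [3, 6] / [4, 8] / [7]
  Insert 5 (step 9): P = [1, 3, 5] / [2, 6, 7] / [4, 9] / [8];  Q = [1, 2, 5] / [3, 6, 9] / [4, 8] / [7]
Final shape: (3, 3, 2, 1).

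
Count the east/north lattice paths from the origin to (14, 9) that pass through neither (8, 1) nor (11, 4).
Number of paths = 723803

Inclusion–exclusion. Total paths: C(23, 14) = 817190. Through P₁: C(9, 8)·C(14, 6) = 27027. Through P₂: C(15, 11)·C(8, 3) = 76440. Since P₁ is strictly southwest of P₂, a monotone path through both must visit P₁ then P₂; paths through both = C(9, 8)·C(6, 3)·C(8, 3) = 10080. Avoid both = 817190 − 27027 − 76440 + 10080 = 723803.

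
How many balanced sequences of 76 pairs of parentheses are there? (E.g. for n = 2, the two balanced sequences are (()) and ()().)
C_76 = 4790408930363303911328386208394864461024520

These balanced parentheses are counted by the Catalan number C_n = (1/(n + 1)) · C(2n, n). For n = 76: C_76 = (1/77) · C(152, 76) = 368861487637974401172285738046404563498888040/77 = 4790408930363303911328386208394864461024520.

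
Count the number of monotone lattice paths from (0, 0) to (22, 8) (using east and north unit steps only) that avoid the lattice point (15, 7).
Number of paths = 4488573

Total paths from (0, 0) to (22, 8): C(30, 22) = 5852925. Paths through (15, 7): (paths (0, 0) → (15, 7)) × (paths (15, 7) → (22, 8)) = C(22, 15) · C(8, 7) = 170544 · 8 = 1364352. Avoidance count = 5852925 − 1364352 = 4488573.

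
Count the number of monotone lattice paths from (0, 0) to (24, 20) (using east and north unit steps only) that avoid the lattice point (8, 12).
Number of paths = 1668392068200

Total paths from (0, 0) to (24, 20): C(44, 24) = 1761039350070. Paths through (8, 12): (paths (0, 0) → (8, 12)) × (paths (8, 12) → (24, 20)) = C(20, 8) · C(24, 16) = 125970 · 735471 = 92647281870. Avoidance count = 1761039350070 − 92647281870 = 1668392068200.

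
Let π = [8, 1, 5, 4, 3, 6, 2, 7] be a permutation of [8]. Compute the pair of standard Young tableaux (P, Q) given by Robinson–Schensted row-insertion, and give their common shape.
P = [1, 2, 6, 7] / [3] / [4] / [5] / [8];  Q = [1, 3, 6, 8] / [2] / [4] / [5] / [7];  common shape = (4, 1, 1, 1, 1)

Row-insert the values π_1, π_2, … into P one at a time, bumping the leftmost entry strictly greater than the inserted value down to the next row. The recording tableau Q records, in position (i, j), the step at which that cell was added to P.
  Insert 8 (step 1): P = [8];  Q = [1]
  Insert 1 (step 2): P = [1] / [8];  Q = [1] / [2]
  Insert 5 (step 3): P = [1, 5] / [8];  Q = [1, 3] / [2]
  Insert 4 (step 4): P = [1, 4] / [5] / [8];  Q = [1, 3] / [2] / [4]
  Insert 3 (step 5): P = [1, 3] / [4] / [5] / [8];  Q = [1, 3] / [2] / [4] / [5]
  Insert 6 (step 6): P = [1, 3, 6] / [4] / [5] / [8];  Q = [1, 3, 6] / [2] / [4] / [5]
  Insert 2 (step 7): P = [1, 2, 6] / [3] / [4] / [5] / [8];  Q = [1, 3, 6] / [2] / [4] / [5] / [7]
  Insert 7 (step 8): P = [1, 2, 6, 7] / [3] / [4] / [5] / [8];  Q = [1, 3, 6, 8] / [2] / [4] / [5] / [7]
Final shape: (4, 1, 1, 1, 1).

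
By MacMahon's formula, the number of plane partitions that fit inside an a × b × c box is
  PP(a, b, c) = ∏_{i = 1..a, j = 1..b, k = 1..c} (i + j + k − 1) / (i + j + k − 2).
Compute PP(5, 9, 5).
PP(5, 9, 5) = 1566039386912

Evaluate the triple product over i = 1..5, j = 1..9, k = 1..5. The factors are (2/1) · (3/2) · (4/3) · (5/4) · (6/5) · (3/2) · (4/3) · (5/4) · … (225 factors total). The numerators and denominators telescope so the product is an integer; carrying out the multiplication exactly gives PP(5, 9, 5) = 1566039386912.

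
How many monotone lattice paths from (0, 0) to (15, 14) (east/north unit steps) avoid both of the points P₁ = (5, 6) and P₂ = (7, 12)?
Number of paths = 55657224

Inclusion–exclusion. Total paths: C(29, 15) = 77558760. Through P₁: C(11, 5)·C(18, 10) = 20216196. Through P₂: C(19, 7)·C(10, 8) = 2267460. Since P₁ is strictly southwest of P₂, a monotone path through both must visit P₁ then P₂; paths through both = C(11, 5)·C(8, 2)·C(10, 8) = 582120. Avoid both = 77558760 − 20216196 − 2267460 + 582120 = 55657224.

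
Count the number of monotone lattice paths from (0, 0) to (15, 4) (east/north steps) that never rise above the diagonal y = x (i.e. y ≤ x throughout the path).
Number of paths = 2907

By the reflection principle (André's argument), the number of monotone paths to (15, 4) with n ≤ m that never go above y = x is C(19, 15) − C(19, 16) = 3876 − 969 = 2907.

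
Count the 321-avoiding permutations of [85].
C_85 = 1063353702922273835973036658043476458723103404520

These 321-avoiding permutations are counted by the Catalan number C_n = (1/(n + 1)) · C(2n, n). For n = 85: C_85 = (1/86) · C(170, 85) = 91448418451315549893681152591738975450186892788720/86 = 1063353702922273835973036658043476458723103404520.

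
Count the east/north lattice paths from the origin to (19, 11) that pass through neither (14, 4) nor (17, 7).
Number of paths = 47930220

Inclusion–exclusion. Total paths: C(30, 19) = 54627300. Through P₁: C(18, 14)·C(12, 5) = 2423520. Through P₂: C(24, 17)·C(6, 2) = 5191560. Since P₁ is strictly southwest of P₂, a monotone path through both must visit P₁ then P₂; paths through both = C(18, 14)·C(6, 3)·C(6, 2) = 918000. Avoid both = 54627300 − 2423520 − 5191560 + 918000 = 47930220.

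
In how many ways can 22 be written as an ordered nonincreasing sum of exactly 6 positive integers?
p(22, 6 parts) = 136

Partitions of n into exactly k parts are in bijection with partitions of n − k into at most k parts (subtract 1 from each part). So p(22, exactly 6) = p(16, parts ≤ 6). Computing via the recurrence p(m, j) = p(m, j−1) + p(m−j, j) gives 136.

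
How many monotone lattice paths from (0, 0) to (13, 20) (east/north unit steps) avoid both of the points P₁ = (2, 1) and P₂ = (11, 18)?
Number of paths = 257942700

Inclusion–exclusion. Total paths: C(33, 13) = 573166440. Through P₁: C(3, 2)·C(30, 11) = 163881900. Through P₂: C(29, 11)·C(4, 2) = 207583740. Since P₁ is strictly southwest of P₂, a monotone path through both must visit P₁ then P₂; paths through both = C(3, 2)·C(26, 9)·C(4, 2) = 56241900. Avoid both = 573166440 − 163881900 − 207583740 + 56241900 = 257942700.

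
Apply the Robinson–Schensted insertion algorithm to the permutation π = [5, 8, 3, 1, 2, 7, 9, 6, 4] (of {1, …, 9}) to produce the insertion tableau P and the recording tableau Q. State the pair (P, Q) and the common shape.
P = [1, 2, 4, 9] / [3, 6] / [5, 7] / [8];  Q = [1, 2, 6, 7] / [3, 5] / [4, 8] / [9];  common shape = (4, 2, 2, 1)

Row-insert the values π_1, π_2, … into P one at a time, bumping the leftmost entry strictly greater than the inserted value down to the next row. The recording tableau Q records, in position (i, j), the step at which that cell was added to P.
  Insert 5 (step 1): P = [5];  Q = [1]
  Insert 8 (step 2): P = [5, 8];  Q = [1, 2]
  Insert 3 (step 3): P = [3, 8] / [5];  Q = [1, 2] / [3]
  Insert 1 (step 4): P = [1, 8] / [3] / [5];  Q = [1, 2] / [3] / [4]
  Insert 2 (step 5): P = [1, 2] / [3, 8] / [5];  Q = [1, 2] / [3, 5] / [4]
  Insert 7 (step 6): P = [1, 2, 7] / [3, 8] / [5];  Q = [1, 2, 6] / [3, 5] / [4]
  Insert 9 (step 7): P = [1, 2, 7, 9] / [3, 8] / [5];  Q = [1, 2, 6, 7] / [3, 5] / [4]
  Insert 6 (step 8): P = [1, 2, 6, 9] / [3, 7] / [5, 8];  Q = [1, 2, 6, 7] / [3, 5] / [4, 8]
  Insert 4 (step 9): P = [1, 2, 4, 9] / [3, 6] / [5, 7] / [8];  Q = [1, 2, 6, 7] / [3, 5] / [4, 8] / [9]
Final shape: (4, 2, 2, 1).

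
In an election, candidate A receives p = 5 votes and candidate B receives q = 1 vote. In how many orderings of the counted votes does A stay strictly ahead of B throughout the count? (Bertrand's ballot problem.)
Strict-lead orderings = 4

Total orderings of the 6 votes with 5 for A: C(6, 5) = 6. By the Bertrand ballot formula (Cycle Lemma / reflection principle), the number of orderings in which A is strictly ahead of B throughout is (p − q)/(p + q) · C(p + q, p) = (5 − 1)/(5 + 1) · 6 = 4.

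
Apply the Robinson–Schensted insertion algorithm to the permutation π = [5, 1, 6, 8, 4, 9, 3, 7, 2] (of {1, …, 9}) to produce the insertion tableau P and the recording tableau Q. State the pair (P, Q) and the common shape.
P = [1, 2, 7, 9] / [3, 6, 8] / [4] / [5];  Q = [1, 3, 4, 6] / [2, 5, 8] / [7] / [9];  common shape = (4, 3, 1, 1)

Row-insert the values π_1, π_2, … into P one at a time, bumping the leftmost entry strictly greater than the inserted value down to the next row. The recording tableau Q records, in position (i, j), the step at which that cell was added to P.
  Insert 5 (step 1): P = [5];  Q = [1]
  Insert 1 (step 2): P = [1] / [5];  Q = [1] / [2]
  Insert 6 (step 3): P = [1, 6] / [5];  Q = [1, 3] / [2]
  Insert 8 (step 4): P = [1, 6, 8] / [5];  Q = [1, 3, 4] / [2]
  Insert 4 (step 5): P = [1, 4, 8] / [5, 6];  Q = [1, 3, 4] / [2, 5]
  Insert 9 (step 6): P = [1, 4, 8, 9] / [5, 6];  Q = [1, 3, 4, 6] / [2, 5]
  Insert 3 (step 7): P = [1, 3, 8, 9] / [4, 6] / [5];  Q = [1, 3, 4, 6] / [2, 5] / [7]
  Insert 7 (step 8): P = [1, 3, 7, 9] / [4, 6, 8] / [5];  Q = [1, 3, 4, 6] / [2, 5, 8] / [7]
  Insert 2 (step 9): P = [1, 2, 7, 9] / [3, 6, 8] / [4] / [5];  Q = [1, 3, 4, 6] / [2, 5, 8] / [7] / [9]
Final shape: (4, 3, 1, 1).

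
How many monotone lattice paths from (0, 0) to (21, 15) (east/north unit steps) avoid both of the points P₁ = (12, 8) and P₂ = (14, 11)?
Number of paths = 3071564760

Inclusion–exclusion. Total paths: C(36, 21) = 5567902560. Through P₁: C(20, 12)·C(16, 9) = 1441096800. Through P₂: C(25, 14)·C(11, 7) = 1470942000. Since P₁ is strictly southwest of P₂, a monotone path through both must visit P₁ then P₂; paths through both = C(20, 12)·C(5, 2)·C(11, 7) = 415701000. Avoid both = 5567902560 − 1441096800 − 1470942000 + 415701000 = 3071564760.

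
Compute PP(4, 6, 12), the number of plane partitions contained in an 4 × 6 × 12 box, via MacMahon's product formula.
PP(4, 6, 12) = 64344818940480

Evaluate the triple product over i = 1..4, j = 1..6, k = 1..12. The factors are (2/1) · (3/2) · (4/3) · (5/4) · (6/5) · (7/6) · (8/7) · (9/8) · … (288 factors total). The numerators and denominators telescope so the product is an integer; carrying out the multiplication exactly gives PP(4, 6, 12) = 64344818940480.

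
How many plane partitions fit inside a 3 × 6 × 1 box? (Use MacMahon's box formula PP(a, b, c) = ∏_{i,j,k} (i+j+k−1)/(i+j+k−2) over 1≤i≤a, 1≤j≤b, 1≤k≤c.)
PP(3, 6, 1) = 84

Evaluate the triple product over i = 1..3, j = 1..6, k = 1..1. The factors are (2/1) · (3/2) · (4/3) · (5/4) · (6/5) · (7/6) · (3/2) · (4/3) · … (18 factors total). The numerators and denominators telescope so the product is an integer; carrying out the multiplication exactly gives PP(3, 6, 1) = 84.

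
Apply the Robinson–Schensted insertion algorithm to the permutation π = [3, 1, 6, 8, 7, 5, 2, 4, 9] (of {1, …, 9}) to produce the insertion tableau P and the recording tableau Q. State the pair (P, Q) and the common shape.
P = [1, 2, 4, 9] / [3, 5, 7] / [6] / [8];  Q = [1, 3, 4, 9] / [2, 5, 8] / [6] / [7];  common shape = (4, 3, 1, 1)

Row-insert the values π_1, π_2, … into P one at a time, bumping the leftmost entry strictly greater than the inserted value down to the next row. The recording tableau Q records, in position (i, j), the step at which that cell was added to P.
  Insert 3 (step 1): P = [3];  Q = [1]
  Insert 1 (step 2): P = [1] / [3];  Q = [1] / [2]
  Insert 6 (step 3): P = [1, 6] / [3];  Q = [1, 3] / [2]
  Insert 8 (step 4): P = [1, 6, 8] / [3];  Q = [1, 3, 4] / [2]
  Insert 7 (step 5): P = [1, 6, 7] / [3, 8];  Q = [1, 3, 4] / [2, 5]
  Insert 5 (step 6): P = [1, 5, 7] / [3, 6] / [8];  Q = [1, 3, 4] / [2, 5] / [6]
  Insert 2 (step 7): P = [1, 2, 7] / [3, 5] / [6] / [8];  Q = [1, 3, 4] / [2, 5] / [6] / [7]
  Insert 4 (step 8): P = [1, 2, 4] / [3, 5, 7] / [6] / [8];  Q = [1, 3, 4] / [2, 5, 8] / [6] / [7]
  Insert 9 (step 9): P = [1, 2, 4, 9] / [3, 5, 7] / [6] / [8];  Q = [1, 3, 4, 9] / [2, 5, 8] / [6] / [7]
Final shape: (4, 3, 1, 1).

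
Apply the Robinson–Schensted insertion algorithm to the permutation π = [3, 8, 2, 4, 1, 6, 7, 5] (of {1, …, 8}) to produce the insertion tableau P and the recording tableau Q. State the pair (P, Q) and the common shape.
P = [1, 4, 5, 7] / [2, 6] / [3, 8];  Q = [1, 2, 6, 7] / [3, 4] / [5, 8];  common shape = (4, 2, 2)

Row-insert the values π_1, π_2, … into P one at a time, bumping the leftmost entry strictly greater than the inserted value down to the next row. The recording tableau Q records, in position (i, j), the step at which that cell was added to P.
  Insert 3 (step 1): P = [3];  Q = [1]
  Insert 8 (step 2): P = [3, 8];  Q = [1, 2]
  Insert 2 (step 3): P = [2, 8] / [3];  Q = [1, 2] / [3]
  Insert 4 (step 4): P = [2, 4] / [3, 8];  Q = [1, 2] / [3, 4]
  Insert 1 (step 5): P = [1, 4] / [2, 8] / [3];  Q = [1, 2] / [3, 4] / [5]
  Insert 6 (step 6): P = [1, 4, 6] / [2, 8] / [3];  Q = [1, 2, 6] / [3, 4] / [5]
  Insert 7 (step 7): P = [1, 4, 6, 7] / [2, 8] / [3];  Q = [1, 2, 6, 7] / [3, 4] / [5]
  Insert 5 (step 8): P = [1, 4, 5, 7] / [2, 6] / [3, 8];  Q = [1, 2, 6, 7] / [3, 4] / [5, 8]
Final shape: (4, 2, 2).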